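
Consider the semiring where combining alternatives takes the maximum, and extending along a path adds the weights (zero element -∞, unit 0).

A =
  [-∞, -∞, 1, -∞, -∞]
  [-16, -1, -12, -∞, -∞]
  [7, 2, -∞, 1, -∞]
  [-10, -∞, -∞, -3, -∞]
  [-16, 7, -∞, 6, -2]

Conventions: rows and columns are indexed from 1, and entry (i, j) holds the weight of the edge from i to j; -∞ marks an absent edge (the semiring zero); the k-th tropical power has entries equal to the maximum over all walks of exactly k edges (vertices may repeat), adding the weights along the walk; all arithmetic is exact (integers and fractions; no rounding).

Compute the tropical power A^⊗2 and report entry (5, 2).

A^⊗2:
  [8, 3, -∞, 2, -∞]
  [-5, -2, -13, -11, -∞]
  [-9, 1, 8, -2, -∞]
  [-13, -∞, -9, -6, -∞]
  [-4, 6, -5, 4, -4]
Key observation: the optimum is the walk 5->2->2, with weight 7 + (-1) = 6.
Optimal value attained by: walk 5->2->2.
Answer: (A^⊗2)[5][2] = 6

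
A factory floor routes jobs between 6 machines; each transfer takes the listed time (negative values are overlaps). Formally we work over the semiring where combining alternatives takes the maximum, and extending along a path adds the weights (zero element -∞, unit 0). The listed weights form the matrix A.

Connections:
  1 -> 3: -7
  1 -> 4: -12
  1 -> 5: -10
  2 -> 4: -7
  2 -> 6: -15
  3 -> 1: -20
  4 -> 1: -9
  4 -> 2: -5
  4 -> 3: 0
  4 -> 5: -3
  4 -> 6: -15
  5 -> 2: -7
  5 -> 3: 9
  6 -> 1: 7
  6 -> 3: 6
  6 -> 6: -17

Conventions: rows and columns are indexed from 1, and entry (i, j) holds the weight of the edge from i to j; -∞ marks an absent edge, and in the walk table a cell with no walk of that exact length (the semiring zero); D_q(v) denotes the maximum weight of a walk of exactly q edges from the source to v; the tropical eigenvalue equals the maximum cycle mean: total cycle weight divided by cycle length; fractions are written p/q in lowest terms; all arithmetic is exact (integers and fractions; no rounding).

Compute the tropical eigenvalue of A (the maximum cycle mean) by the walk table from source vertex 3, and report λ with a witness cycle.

q=0: [-∞, -∞, 0, -∞, -∞, -∞]
q=1: [-20, -∞, -∞, -∞, -∞, -∞]
q=2: [-∞, -∞, -27, -32, -30, -∞]
q=3: [-41, -37, -21, -∞, -35, -47]
q=4: [-40, -42, -26, -44, -51, -52]
q=5: [-45, -49, -42, -49, -47, -57]
q=6: [-50, -54, -38, -56, -52, -64]
Optimal cycle mean attained by: cycle 2->4->5->2, total (-7) + (-3) + (-7), length 3.
Answer: λ = -17/3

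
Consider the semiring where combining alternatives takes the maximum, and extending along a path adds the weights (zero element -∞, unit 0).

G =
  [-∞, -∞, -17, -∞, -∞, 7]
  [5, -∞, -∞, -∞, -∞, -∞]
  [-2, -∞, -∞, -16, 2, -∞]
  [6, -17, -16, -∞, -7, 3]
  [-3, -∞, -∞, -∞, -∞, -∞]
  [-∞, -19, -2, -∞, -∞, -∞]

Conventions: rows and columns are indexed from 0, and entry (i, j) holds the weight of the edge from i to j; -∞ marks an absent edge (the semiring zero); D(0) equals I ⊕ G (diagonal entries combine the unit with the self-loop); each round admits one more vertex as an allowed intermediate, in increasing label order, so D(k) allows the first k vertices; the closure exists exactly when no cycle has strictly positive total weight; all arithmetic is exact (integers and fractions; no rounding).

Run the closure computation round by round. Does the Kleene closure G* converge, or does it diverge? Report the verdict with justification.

D(0):
  [0, -∞, -17, -∞, -∞, 7]
  [5, 0, -∞, -∞, -∞, -∞]
  [-2, -∞, 0, -16, 2, -∞]
  [6, -17, -16, 0, -7, 3]
  [-3, -∞, -∞, -∞, 0, -∞]
  [-∞, -19, -2, -∞, -∞, 0]
D(1):
  [0, -∞, -17, -∞, -∞, 7]
  [5, 0, -12, -∞, -∞, 12]
  [-2, -∞, 0, -16, 2, 5]
  [6, -17, -11, 0, -7, 13]
  [-3, -∞, -20, -∞, 0, 4]
  [-∞, -19, -2, -∞, -∞, 0]
D(2):
  [0, -∞, -17, -∞, -∞, 7]
  [5, 0, -12, -∞, -∞, 12]
  [-2, -∞, 0, -16, 2, 5]
  [6, -17, -11, 0, -7, 13]
  [-3, -∞, -20, -∞, 0, 4]
  [-14, -19, -2, -∞, -∞, 0]
Detection: at round 3, diagonal entry (5, 5) turns strictly positive.
Key observation: the cycle 5->2->0->5 has total weight (-2) + (-2) + 7, which is strictly positive.
Answer: DIVERGES — positive cycle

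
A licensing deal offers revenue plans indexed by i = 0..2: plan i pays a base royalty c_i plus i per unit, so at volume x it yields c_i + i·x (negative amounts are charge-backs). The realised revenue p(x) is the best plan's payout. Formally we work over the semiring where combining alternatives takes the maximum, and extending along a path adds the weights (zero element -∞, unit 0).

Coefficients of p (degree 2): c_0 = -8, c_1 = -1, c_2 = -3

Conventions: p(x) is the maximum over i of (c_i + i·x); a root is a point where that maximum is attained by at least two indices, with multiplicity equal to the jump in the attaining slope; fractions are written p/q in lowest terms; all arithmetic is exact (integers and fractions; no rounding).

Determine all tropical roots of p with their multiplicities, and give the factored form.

hull edge (i=0, c=-8) to (i=1, c=-1): slope 7, span 1
hull edge (i=1, c=-1) to (i=2, c=-3): slope -2, span 1
Factored form: p(x) = -3 ⊗ (x ⊕ (-7)) ⊗ (x ⊕ 2)
Answer: roots = -7 (mult 1), 2 (mult 1)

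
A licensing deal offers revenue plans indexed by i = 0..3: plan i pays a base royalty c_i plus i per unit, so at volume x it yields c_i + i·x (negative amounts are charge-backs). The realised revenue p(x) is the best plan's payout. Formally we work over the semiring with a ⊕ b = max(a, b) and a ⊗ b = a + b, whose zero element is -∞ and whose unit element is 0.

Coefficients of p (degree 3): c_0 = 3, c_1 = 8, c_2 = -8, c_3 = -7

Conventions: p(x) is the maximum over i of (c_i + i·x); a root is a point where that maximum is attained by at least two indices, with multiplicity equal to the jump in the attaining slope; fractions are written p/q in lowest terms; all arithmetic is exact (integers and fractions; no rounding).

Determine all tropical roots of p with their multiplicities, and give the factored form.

hull edge (i=0, c=3) to (i=1, c=8): slope 5, span 1
hull edge (i=1, c=8) to (i=3, c=-7): slope -15/2, span 2
Factored form: p(x) = -7 ⊗ (x ⊕ (-5)) ⊗ (x ⊕ 15/2) ⊗ (x ⊕ 15/2)
Answer: roots = -5 (mult 1), 15/2 (mult 2)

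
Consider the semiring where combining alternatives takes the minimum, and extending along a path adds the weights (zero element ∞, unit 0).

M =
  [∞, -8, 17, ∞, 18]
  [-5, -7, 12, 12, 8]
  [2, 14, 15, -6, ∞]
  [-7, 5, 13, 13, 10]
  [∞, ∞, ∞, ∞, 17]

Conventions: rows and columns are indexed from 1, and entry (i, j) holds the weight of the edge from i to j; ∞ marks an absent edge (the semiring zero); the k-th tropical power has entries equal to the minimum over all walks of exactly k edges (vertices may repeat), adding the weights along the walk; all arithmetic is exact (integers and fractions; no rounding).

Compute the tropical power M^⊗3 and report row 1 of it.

M^⊗2:
  [-13, -15, 4, 4, 0]
  [-12, -14, 5, 5, 1]
  [-13, -6, 7, 7, 4]
  [0, -15, 10, 7, 11]
  [∞, ∞, ∞, ∞, 34]
M^⊗3:
  [-20, -22, -3, -3, -7]
  [-19, -21, -2, -2, -6]
  [-11, -21, 4, 1, 2]
  [-20, -22, -3, -3, -7]
  [∞, ∞, ∞, ∞, 51]
Answer: row 1 of M^⊗3 = [-20, -22, -3, -3, -7]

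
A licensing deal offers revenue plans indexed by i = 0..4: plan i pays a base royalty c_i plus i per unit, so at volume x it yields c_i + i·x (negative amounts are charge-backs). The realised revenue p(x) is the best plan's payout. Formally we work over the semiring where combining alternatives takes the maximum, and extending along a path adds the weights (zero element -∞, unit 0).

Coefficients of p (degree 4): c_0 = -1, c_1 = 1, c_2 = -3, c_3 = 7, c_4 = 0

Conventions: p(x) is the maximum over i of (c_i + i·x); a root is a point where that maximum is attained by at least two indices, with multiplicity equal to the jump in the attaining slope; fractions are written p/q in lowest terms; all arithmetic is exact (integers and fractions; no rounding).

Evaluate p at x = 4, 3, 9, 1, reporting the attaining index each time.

p(4) = max(-1+0·4=-1, 1+1·4=5, -3+2·4=5, 7+3·4=19, 0+4·4=16) = 19 (attained by i=3)
p(3) = max(-1+0·3=-1, 1+1·3=4, -3+2·3=3, 7+3·3=16, 0+4·3=12) = 16 (attained by i=3)
p(9) = max(-1+0·9=-1, 1+1·9=10, -3+2·9=15, 7+3·9=34, 0+4·9=36) = 36 (attained by i=4)
p(1) = max(-1+0·1=-1, 1+1·1=2, -3+2·1=-1, 7+3·1=10, 0+4·1=4) = 10 (attained by i=3)
Answer: p(4) = 19; p(3) = 16; p(9) = 36; p(1) = 10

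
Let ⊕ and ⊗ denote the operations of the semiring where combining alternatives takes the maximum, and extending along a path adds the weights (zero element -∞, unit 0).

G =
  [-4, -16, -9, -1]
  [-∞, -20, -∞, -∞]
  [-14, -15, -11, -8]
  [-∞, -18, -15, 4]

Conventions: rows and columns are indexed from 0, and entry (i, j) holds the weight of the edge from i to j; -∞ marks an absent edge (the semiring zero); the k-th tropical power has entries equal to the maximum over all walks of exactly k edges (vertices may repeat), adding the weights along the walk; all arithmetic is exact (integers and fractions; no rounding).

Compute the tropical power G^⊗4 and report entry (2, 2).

G^⊗2:
  [-8, -19, -13, 3]
  [-∞, -40, -∞, -∞]
  [-18, -26, -22, -4]
  [-29, -14, -11, 8]
G^⊗3:
  [-12, -15, -12, 7]
  [-∞, -60, -∞, -∞]
  [-22, -22, -19, 0]
  [-25, -10, -7, 12]
G^⊗4:
  [-16, -11, -8, 11]
  [-∞, -80, -∞, -∞]
  [-26, -18, -15, 4]
  [-21, -6, -3, 16]
Key observation: the optimum is the walk 2->3->3->3->2, with weight (-8) + 4 + 4 + (-15) = -15.
Optimal value attained by: walk 2->3->3->3->2.
Answer: (G^⊗4)[2][2] = -15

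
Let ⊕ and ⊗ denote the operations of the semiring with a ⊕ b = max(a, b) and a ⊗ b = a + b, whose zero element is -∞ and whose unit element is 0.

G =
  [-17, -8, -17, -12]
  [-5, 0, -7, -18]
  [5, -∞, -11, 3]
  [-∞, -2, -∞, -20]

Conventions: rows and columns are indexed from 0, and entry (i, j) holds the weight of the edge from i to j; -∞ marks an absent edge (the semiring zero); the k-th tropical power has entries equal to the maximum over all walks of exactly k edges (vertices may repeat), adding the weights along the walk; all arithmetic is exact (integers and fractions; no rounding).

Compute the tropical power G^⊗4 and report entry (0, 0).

G^⊗2:
  [-12, -8, -15, -14]
  [-2, 0, -7, -4]
  [-6, 1, -12, -7]
  [-7, -2, -9, -20]
G^⊗3:
  [-10, -8, -15, -12]
  [-2, 0, -7, -4]
  [-4, 1, -6, -9]
  [-4, -2, -9, -6]
G^⊗4:
  [-10, -8, -15, -12]
  [-2, 0, -7, -4]
  [-1, 1, -6, -3]
  [-4, -2, -9, -6]
Key observation: the optimum is the walk 0->1->1->2->0, with weight (-8) + 0 + (-7) + 5 = -10.
Optimal value attained by: walk 0->1->1->2->0.
Answer: (G^⊗4)[0][0] = -10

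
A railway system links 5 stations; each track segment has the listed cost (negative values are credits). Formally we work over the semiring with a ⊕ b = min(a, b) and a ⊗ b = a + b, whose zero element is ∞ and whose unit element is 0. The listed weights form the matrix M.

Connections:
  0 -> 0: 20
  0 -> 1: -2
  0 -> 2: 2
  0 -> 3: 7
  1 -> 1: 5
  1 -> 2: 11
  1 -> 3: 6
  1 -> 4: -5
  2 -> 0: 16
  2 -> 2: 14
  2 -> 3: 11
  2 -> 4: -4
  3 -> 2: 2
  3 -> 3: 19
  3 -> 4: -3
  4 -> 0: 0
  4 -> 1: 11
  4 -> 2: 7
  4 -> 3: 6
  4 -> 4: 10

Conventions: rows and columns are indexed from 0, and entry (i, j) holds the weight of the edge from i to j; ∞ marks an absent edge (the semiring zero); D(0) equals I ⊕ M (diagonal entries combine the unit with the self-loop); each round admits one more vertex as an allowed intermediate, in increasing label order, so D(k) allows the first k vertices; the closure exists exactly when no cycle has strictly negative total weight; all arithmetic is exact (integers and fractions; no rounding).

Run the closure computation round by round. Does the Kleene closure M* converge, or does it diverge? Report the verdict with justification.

D(0):
  [0, -2, 2, 7, ∞]
  [∞, 0, 11, 6, -5]
  [16, ∞, 0, 11, -4]
  [∞, ∞, 2, 0, -3]
  [0, 11, 7, 6, 0]
D(1):
  [0, -2, 2, 7, ∞]
  [∞, 0, 11, 6, -5]
  [16, 14, 0, 11, -4]
  [∞, ∞, 2, 0, -3]
  [0, -2, 2, 6, 0]
Detection: at round 2, diagonal entry (4, 4) turns strictly negative.
Key observation: the cycle 4->0->1->4 has total weight 0 + (-2) + (-5), which is strictly negative.
Answer: DIVERGES — negative cycle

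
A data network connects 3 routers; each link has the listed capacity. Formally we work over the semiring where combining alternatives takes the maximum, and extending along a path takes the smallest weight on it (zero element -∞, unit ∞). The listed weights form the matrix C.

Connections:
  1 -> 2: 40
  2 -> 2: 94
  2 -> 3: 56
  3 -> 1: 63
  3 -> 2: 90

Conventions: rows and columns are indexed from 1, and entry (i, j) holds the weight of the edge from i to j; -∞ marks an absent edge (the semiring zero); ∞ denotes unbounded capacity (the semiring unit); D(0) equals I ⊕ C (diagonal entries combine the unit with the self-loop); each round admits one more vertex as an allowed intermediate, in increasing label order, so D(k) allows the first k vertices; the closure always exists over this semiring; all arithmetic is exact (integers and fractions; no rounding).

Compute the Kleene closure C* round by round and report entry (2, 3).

D(0):
  [∞, 40, -∞]
  [-∞, ∞, 56]
  [63, 90, ∞]
D(1):
  [∞, 40, -∞]
  [-∞, ∞, 56]
  [63, 90, ∞]
D(2):
  [∞, 40, 40]
  [-∞, ∞, 56]
  [63, 90, ∞]
D(3):
  [∞, 40, 40]
  [56, ∞, 56]
  [63, 90, ∞]
Answer: C*[2][3] = 56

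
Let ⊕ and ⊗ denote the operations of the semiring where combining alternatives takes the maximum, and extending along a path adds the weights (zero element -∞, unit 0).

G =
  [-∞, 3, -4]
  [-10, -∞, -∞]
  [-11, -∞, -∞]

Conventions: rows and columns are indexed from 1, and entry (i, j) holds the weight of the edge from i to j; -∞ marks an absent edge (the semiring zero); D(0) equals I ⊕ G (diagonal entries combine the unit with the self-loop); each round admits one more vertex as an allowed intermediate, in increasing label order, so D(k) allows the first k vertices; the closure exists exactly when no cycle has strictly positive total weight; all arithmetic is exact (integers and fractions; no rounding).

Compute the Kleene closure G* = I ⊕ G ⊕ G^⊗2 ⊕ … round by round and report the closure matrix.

D(0):
  [0, 3, -4]
  [-10, 0, -∞]
  [-11, -∞, 0]
D(1):
  [0, 3, -4]
  [-10, 0, -14]
  [-11, -8, 0]
D(2):
  [0, 3, -4]
  [-10, 0, -14]
  [-11, -8, 0]
D(3):
  [0, 3, -4]
  [-10, 0, -14]
  [-11, -8, 0]
Answer: G* = [[0, 3, -4], [-10, 0, -14], [-11, -8, 0]]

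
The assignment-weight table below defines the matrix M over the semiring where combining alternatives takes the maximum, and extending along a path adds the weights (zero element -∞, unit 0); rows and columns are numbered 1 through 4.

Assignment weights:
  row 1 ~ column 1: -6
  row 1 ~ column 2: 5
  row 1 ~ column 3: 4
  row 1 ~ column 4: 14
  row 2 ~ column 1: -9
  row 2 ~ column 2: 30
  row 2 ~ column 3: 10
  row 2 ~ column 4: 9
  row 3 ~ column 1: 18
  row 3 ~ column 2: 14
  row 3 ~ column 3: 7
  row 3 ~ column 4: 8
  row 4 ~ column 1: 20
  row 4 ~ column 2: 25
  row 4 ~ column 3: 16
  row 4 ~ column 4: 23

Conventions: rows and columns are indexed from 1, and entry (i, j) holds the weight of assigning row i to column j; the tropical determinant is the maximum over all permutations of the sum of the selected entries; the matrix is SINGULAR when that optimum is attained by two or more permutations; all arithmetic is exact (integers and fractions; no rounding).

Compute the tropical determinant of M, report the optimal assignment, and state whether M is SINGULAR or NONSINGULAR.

σ = (1, 2, 3, 4): (-6) + 30 + 7 + 23 = 54
σ = (1, 2, 4, 3): (-6) + 30 + 8 + 16 = 48
σ = (1, 3, 2, 4): (-6) + 10 + 14 + 23 = 41
σ = (1, 3, 4, 2): (-6) + 10 + 8 + 25 = 37
σ = (1, 4, 2, 3): (-6) + 9 + 14 + 16 = 33
σ = (1, 4, 3, 2): (-6) + 9 + 7 + 25 = 35
σ = (2, 1, 3, 4): 5 + (-9) + 7 + 23 = 26
σ = (2, 1, 4, 3): 5 + (-9) + 8 + 16 = 20
σ = (2, 3, 1, 4): 5 + 10 + 18 + 23 = 56
σ = (2, 3, 4, 1): 5 + 10 + 8 + 20 = 43
σ = (2, 4, 1, 3): 5 + 9 + 18 + 16 = 48
σ = (2, 4, 3, 1): 5 + 9 + 7 + 20 = 41
σ = (3, 1, 2, 4): 4 + (-9) + 14 + 23 = 32
σ = (3, 1, 4, 2): 4 + (-9) + 8 + 25 = 28
σ = (3, 2, 1, 4): 4 + 30 + 18 + 23 = 75
σ = (3, 2, 4, 1): 4 + 30 + 8 + 20 = 62
σ = (3, 4, 1, 2): 4 + 9 + 18 + 25 = 56
σ = (3, 4, 2, 1): 4 + 9 + 14 + 20 = 47
σ = (4, 1, 2, 3): 14 + (-9) + 14 + 16 = 35
σ = (4, 1, 3, 2): 14 + (-9) + 7 + 25 = 37
σ = (4, 2, 1, 3): 14 + 30 + 18 + 16 = 78
σ = (4, 2, 3, 1): 14 + 30 + 7 + 20 = 71
σ = (4, 3, 1, 2): 14 + 10 + 18 + 25 = 67
σ = (4, 3, 2, 1): 14 + 10 + 14 + 20 = 58
Optimal value attained by: σ = (4, 2, 1, 3).
Answer: det⊕(M) = 78; verdict: NONSINGULAR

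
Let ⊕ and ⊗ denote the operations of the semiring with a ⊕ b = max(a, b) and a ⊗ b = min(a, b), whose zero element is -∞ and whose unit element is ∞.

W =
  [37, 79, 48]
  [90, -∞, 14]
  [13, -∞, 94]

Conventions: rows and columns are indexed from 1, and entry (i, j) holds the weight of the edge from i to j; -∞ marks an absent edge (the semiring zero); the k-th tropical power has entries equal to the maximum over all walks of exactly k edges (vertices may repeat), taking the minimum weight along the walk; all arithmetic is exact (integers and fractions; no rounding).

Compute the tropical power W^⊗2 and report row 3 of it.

W^⊗2:
  [79, 37, 48]
  [37, 79, 48]
  [13, 13, 94]
Answer: row 3 of W^⊗2 = [13, 13, 94]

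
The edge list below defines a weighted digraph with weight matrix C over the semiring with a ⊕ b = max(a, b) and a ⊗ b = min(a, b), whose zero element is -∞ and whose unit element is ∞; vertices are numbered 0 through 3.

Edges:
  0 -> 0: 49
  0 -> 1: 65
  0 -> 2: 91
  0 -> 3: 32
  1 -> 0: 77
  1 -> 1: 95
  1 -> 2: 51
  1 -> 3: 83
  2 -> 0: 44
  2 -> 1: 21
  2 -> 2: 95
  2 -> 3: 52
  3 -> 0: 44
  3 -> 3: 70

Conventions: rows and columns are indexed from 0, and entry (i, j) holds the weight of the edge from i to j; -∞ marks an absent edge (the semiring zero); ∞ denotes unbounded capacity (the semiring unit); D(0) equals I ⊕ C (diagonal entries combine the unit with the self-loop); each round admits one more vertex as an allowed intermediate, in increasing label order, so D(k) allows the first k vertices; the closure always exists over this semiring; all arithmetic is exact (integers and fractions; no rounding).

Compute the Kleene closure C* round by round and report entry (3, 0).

D(0):
  [∞, 65, 91, 32]
  [77, ∞, 51, 83]
  [44, 21, ∞, 52]
  [44, -∞, -∞, ∞]
D(1):
  [∞, 65, 91, 32]
  [77, ∞, 77, 83]
  [44, 44, ∞, 52]
  [44, 44, 44, ∞]
D(2):
  [∞, 65, 91, 65]
  [77, ∞, 77, 83]
  [44, 44, ∞, 52]
  [44, 44, 44, ∞]
D(3):
  [∞, 65, 91, 65]
  [77, ∞, 77, 83]
  [44, 44, ∞, 52]
  [44, 44, 44, ∞]
D(4):
  [∞, 65, 91, 65]
  [77, ∞, 77, 83]
  [44, 44, ∞, 52]
  [44, 44, 44, ∞]
Answer: C*[3][0] = 44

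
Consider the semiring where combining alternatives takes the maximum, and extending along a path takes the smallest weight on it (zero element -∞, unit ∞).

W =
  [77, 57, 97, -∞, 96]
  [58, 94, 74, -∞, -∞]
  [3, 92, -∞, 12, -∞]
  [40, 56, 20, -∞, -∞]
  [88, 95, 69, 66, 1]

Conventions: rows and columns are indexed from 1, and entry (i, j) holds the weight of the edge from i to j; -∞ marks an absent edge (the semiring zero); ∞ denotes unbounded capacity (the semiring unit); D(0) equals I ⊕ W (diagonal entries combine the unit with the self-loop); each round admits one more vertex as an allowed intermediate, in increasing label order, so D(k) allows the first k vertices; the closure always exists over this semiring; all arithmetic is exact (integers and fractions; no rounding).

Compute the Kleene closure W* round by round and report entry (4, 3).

D(0):
  [∞, 57, 97, -∞, 96]
  [58, ∞, 74, -∞, -∞]
  [3, 92, ∞, 12, -∞]
  [40, 56, 20, ∞, -∞]
  [88, 95, 69, 66, ∞]
D(1):
  [∞, 57, 97, -∞, 96]
  [58, ∞, 74, -∞, 58]
  [3, 92, ∞, 12, 3]
  [40, 56, 40, ∞, 40]
  [88, 95, 88, 66, ∞]
D(2):
  [∞, 57, 97, -∞, 96]
  [58, ∞, 74, -∞, 58]
  [58, 92, ∞, 12, 58]
  [56, 56, 56, ∞, 56]
  [88, 95, 88, 66, ∞]
D(3):
  [∞, 92, 97, 12, 96]
  [58, ∞, 74, 12, 58]
  [58, 92, ∞, 12, 58]
  [56, 56, 56, ∞, 56]
  [88, 95, 88, 66, ∞]
D(4):
  [∞, 92, 97, 12, 96]
  [58, ∞, 74, 12, 58]
  [58, 92, ∞, 12, 58]
  [56, 56, 56, ∞, 56]
  [88, 95, 88, 66, ∞]
D(5):
  [∞, 95, 97, 66, 96]
  [58, ∞, 74, 58, 58]
  [58, 92, ∞, 58, 58]
  [56, 56, 56, ∞, 56]
  [88, 95, 88, 66, ∞]
Answer: W*[4][3] = 56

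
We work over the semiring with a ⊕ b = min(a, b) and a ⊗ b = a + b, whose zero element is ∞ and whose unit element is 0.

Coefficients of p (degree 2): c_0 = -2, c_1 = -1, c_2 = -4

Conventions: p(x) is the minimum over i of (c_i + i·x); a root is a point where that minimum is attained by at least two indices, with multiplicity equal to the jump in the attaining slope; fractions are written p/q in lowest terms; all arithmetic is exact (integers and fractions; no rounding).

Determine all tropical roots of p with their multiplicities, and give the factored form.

hull edge (i=0, c=-2) to (i=2, c=-4): slope -1, span 2
Factored form: p(x) = -4 ⊗ (x ⊕ 1) ⊗ (x ⊕ 1)
Answer: roots = 1 (mult 2)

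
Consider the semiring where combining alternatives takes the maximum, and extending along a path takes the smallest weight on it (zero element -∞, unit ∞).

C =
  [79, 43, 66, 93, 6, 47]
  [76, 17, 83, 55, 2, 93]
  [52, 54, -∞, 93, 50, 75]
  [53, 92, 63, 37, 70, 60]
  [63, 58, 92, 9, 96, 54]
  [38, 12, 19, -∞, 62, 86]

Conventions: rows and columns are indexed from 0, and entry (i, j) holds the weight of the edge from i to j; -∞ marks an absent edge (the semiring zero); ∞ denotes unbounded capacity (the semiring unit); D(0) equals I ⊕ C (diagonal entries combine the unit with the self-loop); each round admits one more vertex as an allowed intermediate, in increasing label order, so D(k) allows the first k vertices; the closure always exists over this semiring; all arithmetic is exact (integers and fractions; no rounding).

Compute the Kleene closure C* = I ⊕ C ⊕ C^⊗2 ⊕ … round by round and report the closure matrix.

D(0):
  [∞, 43, 66, 93, 6, 47]
  [76, ∞, 83, 55, 2, 93]
  [52, 54, ∞, 93, 50, 75]
  [53, 92, 63, ∞, 70, 60]
  [63, 58, 92, 9, ∞, 54]
  [38, 12, 19, -∞, 62, ∞]
D(1):
  [∞, 43, 66, 93, 6, 47]
  [76, ∞, 83, 76, 6, 93]
  [52, 54, ∞, 93, 50, 75]
  [53, 92, 63, ∞, 70, 60]
  [63, 58, 92, 63, ∞, 54]
  [38, 38, 38, 38, 62, ∞]
D(2):
  [∞, 43, 66, 93, 6, 47]
  [76, ∞, 83, 76, 6, 93]
  [54, 54, ∞, 93, 50, 75]
  [76, 92, 83, ∞, 70, 92]
  [63, 58, 92, 63, ∞, 58]
  [38, 38, 38, 38, 62, ∞]
D(3):
  [∞, 54, 66, 93, 50, 66]
  [76, ∞, 83, 83, 50, 93]
  [54, 54, ∞, 93, 50, 75]
  [76, 92, 83, ∞, 70, 92]
  [63, 58, 92, 92, ∞, 75]
  [38, 38, 38, 38, 62, ∞]
D(4):
  [∞, 92, 83, 93, 70, 92]
  [76, ∞, 83, 83, 70, 93]
  [76, 92, ∞, 93, 70, 92]
  [76, 92, 83, ∞, 70, 92]
  [76, 92, 92, 92, ∞, 92]
  [38, 38, 38, 38, 62, ∞]
D(5):
  [∞, 92, 83, 93, 70, 92]
  [76, ∞, 83, 83, 70, 93]
  [76, 92, ∞, 93, 70, 92]
  [76, 92, 83, ∞, 70, 92]
  [76, 92, 92, 92, ∞, 92]
  [62, 62, 62, 62, 62, ∞]
D(6):
  [∞, 92, 83, 93, 70, 92]
  [76, ∞, 83, 83, 70, 93]
  [76, 92, ∞, 93, 70, 92]
  [76, 92, 83, ∞, 70, 92]
  [76, 92, 92, 92, ∞, 92]
  [62, 62, 62, 62, 62, ∞]
Answer: C* = [[∞, 92, 83, 93, 70, 92], [76, ∞, 83, 83, 70, 93], [76, 92, ∞, 93, 70, 92], [76, 92, 83, ∞, 70, 92], [76, 92, 92, 92, ∞, 92], [62, 62, 62, 62, 62, ∞]]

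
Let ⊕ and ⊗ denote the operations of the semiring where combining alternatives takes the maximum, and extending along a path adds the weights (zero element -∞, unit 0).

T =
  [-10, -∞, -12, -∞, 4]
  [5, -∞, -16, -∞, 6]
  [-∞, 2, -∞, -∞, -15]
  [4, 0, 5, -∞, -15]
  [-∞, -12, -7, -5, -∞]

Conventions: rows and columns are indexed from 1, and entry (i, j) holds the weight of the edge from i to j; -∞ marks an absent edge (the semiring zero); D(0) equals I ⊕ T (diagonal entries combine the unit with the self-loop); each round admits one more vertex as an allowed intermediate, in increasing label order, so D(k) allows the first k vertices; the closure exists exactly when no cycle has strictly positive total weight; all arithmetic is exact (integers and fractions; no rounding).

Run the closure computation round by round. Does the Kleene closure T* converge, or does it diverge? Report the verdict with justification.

D(0):
  [0, -∞, -12, -∞, 4]
  [5, 0, -16, -∞, 6]
  [-∞, 2, 0, -∞, -15]
  [4, 0, 5, 0, -15]
  [-∞, -12, -7, -5, 0]
D(1):
  [0, -∞, -12, -∞, 4]
  [5, 0, -7, -∞, 9]
  [-∞, 2, 0, -∞, -15]
  [4, 0, 5, 0, 8]
  [-∞, -12, -7, -5, 0]
D(2):
  [0, -∞, -12, -∞, 4]
  [5, 0, -7, -∞, 9]
  [7, 2, 0, -∞, 11]
  [5, 0, 5, 0, 9]
  [-7, -12, -7, -5, 0]
Detection: at round 3, diagonal entry (5, 5) turns strictly positive.
Key observation: the cycle 5->3->2->1->5 has total weight (-7) + 2 + 5 + 4, which is strictly positive.
Answer: DIVERGES — positive cycle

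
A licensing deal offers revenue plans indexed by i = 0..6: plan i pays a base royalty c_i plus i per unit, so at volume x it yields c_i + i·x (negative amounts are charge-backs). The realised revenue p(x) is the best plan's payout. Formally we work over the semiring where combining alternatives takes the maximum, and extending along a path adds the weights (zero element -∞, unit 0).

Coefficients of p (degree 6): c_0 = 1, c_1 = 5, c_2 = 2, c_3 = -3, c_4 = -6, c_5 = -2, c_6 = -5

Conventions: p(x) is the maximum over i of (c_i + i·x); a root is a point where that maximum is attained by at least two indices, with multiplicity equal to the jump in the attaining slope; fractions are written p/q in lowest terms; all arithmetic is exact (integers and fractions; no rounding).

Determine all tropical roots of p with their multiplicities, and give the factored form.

hull edge (i=0, c=1) to (i=1, c=5): slope 4, span 1
hull edge (i=1, c=5) to (i=5, c=-2): slope -7/4, span 4
hull edge (i=5, c=-2) to (i=6, c=-5): slope -3, span 1
Factored form: p(x) = -5 ⊗ (x ⊕ (-4)) ⊗ (x ⊕ 7/4) ⊗ (x ⊕ 7/4) ⊗ (x ⊕ 7/4) ⊗ (x ⊕ 7/4) ⊗ (x ⊕ 3)
Answer: roots = -4 (mult 1), 7/4 (mult 4), 3 (mult 1)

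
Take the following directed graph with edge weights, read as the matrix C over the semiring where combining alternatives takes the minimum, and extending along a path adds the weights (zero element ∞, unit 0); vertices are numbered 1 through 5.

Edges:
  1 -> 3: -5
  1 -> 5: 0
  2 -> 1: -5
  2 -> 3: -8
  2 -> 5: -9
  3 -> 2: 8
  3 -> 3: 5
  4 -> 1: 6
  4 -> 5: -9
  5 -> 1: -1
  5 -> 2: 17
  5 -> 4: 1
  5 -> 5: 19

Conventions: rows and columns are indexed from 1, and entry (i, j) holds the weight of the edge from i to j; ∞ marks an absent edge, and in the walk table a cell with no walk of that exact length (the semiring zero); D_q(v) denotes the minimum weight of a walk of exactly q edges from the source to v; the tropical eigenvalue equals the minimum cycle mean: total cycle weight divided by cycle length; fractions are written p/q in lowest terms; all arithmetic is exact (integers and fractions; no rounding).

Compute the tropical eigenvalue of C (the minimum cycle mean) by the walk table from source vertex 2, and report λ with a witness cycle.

q=0: [∞, 0, ∞, ∞, ∞]
q=1: [-5, ∞, -8, ∞, -9]
q=2: [-10, 0, -10, -8, -5]
q=3: [-6, -2, -15, -4, -17]
q=4: [-18, -7, -11, -16, -13]
q=5: [-14, -3, -23, -12, -25]
Optimal cycle mean attained by: cycle 4->5->4, total (-9) + 1, length 2.
Answer: λ = -4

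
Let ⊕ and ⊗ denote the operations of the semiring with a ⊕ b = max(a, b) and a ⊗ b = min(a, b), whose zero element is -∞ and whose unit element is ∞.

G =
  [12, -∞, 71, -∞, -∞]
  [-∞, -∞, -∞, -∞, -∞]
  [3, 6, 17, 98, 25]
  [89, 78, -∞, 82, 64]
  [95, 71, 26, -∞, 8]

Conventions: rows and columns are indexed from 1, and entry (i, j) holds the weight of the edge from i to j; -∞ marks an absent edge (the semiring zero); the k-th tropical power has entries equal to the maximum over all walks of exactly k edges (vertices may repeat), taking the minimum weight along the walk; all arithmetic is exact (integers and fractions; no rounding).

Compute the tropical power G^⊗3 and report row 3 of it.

G^⊗2:
  [12, 6, 17, 71, 25]
  [-∞, -∞, -∞, -∞, -∞]
  [89, 78, 25, 82, 64]
  [82, 78, 71, 82, 64]
  [12, 8, 71, 26, 25]
G^⊗3:
  [71, 71, 25, 71, 64]
  [-∞, -∞, -∞, -∞, -∞]
  [82, 78, 71, 82, 64]
  [82, 78, 71, 82, 64]
  [26, 26, 25, 71, 26]
Answer: row 3 of G^⊗3 = [82, 78, 71, 82, 64]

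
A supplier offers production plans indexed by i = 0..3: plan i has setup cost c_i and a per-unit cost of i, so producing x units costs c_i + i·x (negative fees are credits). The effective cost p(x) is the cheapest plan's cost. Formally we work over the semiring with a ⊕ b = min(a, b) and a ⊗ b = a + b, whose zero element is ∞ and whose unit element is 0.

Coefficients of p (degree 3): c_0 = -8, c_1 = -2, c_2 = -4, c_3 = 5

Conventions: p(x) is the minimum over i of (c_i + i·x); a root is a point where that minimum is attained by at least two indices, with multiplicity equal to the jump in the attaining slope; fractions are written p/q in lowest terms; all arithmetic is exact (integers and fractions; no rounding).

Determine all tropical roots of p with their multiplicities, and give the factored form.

hull edge (i=0, c=-8) to (i=2, c=-4): slope 2, span 2
hull edge (i=2, c=-4) to (i=3, c=5): slope 9, span 1
Factored form: p(x) = 5 ⊗ (x ⊕ (-9)) ⊗ (x ⊕ (-2)) ⊗ (x ⊕ (-2))
Answer: roots = -9 (mult 1), -2 (mult 2)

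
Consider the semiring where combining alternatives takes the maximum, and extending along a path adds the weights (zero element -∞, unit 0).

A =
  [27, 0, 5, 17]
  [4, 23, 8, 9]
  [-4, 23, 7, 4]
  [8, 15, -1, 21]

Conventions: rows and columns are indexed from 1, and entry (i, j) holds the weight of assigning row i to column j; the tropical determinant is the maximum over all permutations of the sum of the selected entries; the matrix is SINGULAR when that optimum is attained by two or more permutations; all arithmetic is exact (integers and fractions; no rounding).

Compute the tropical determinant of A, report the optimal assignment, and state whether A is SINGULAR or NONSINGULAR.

σ = (1, 2, 3, 4): 27 + 23 + 7 + 21 = 78
σ = (1, 2, 4, 3): 27 + 23 + 4 + (-1) = 53
σ = (1, 3, 2, 4): 27 + 8 + 23 + 21 = 79
σ = (1, 3, 4, 2): 27 + 8 + 4 + 15 = 54
σ = (1, 4, 2, 3): 27 + 9 + 23 + (-1) = 58
σ = (1, 4, 3, 2): 27 + 9 + 7 + 15 = 58
σ = (2, 1, 3, 4): 0 + 4 + 7 + 21 = 32
σ = (2, 1, 4, 3): 0 + 4 + 4 + (-1) = 7
σ = (2, 3, 1, 4): 0 + 8 + (-4) + 21 = 25
σ = (2, 3, 4, 1): 0 + 8 + 4 + 8 = 20
σ = (2, 4, 1, 3): 0 + 9 + (-4) + (-1) = 4
σ = (2, 4, 3, 1): 0 + 9 + 7 + 8 = 24
σ = (3, 1, 2, 4): 5 + 4 + 23 + 21 = 53
σ = (3, 1, 4, 2): 5 + 4 + 4 + 15 = 28
σ = (3, 2, 1, 4): 5 + 23 + (-4) + 21 = 45
σ = (3, 2, 4, 1): 5 + 23 + 4 + 8 = 40
σ = (3, 4, 1, 2): 5 + 9 + (-4) + 15 = 25
σ = (3, 4, 2, 1): 5 + 9 + 23 + 8 = 45
σ = (4, 1, 2, 3): 17 + 4 + 23 + (-1) = 43
σ = (4, 1, 3, 2): 17 + 4 + 7 + 15 = 43
σ = (4, 2, 1, 3): 17 + 23 + (-4) + (-1) = 35
σ = (4, 2, 3, 1): 17 + 23 + 7 + 8 = 55
σ = (4, 3, 1, 2): 17 + 8 + (-4) + 15 = 36
σ = (4, 3, 2, 1): 17 + 8 + 23 + 8 = 56
Optimal value attained by: σ = (1, 3, 2, 4).
Answer: det⊕(A) = 79; verdict: NONSINGULAR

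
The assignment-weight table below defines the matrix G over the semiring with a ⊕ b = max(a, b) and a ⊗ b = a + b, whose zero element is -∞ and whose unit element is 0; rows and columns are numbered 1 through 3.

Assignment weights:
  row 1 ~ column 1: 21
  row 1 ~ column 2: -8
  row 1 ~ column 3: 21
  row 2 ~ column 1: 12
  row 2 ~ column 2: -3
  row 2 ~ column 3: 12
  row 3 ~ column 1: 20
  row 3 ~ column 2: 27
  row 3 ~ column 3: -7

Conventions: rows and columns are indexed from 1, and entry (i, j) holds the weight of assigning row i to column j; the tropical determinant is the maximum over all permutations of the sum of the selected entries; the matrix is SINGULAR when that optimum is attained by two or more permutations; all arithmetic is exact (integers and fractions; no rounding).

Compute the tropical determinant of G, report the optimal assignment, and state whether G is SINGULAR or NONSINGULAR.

σ = (1, 2, 3): 21 + (-3) + (-7) = 11
σ = (1, 3, 2): 21 + 12 + 27 = 60
σ = (2, 1, 3): (-8) + 12 + (-7) = -3
σ = (2, 3, 1): (-8) + 12 + 20 = 24
σ = (3, 1, 2): 21 + 12 + 27 = 60
σ = (3, 2, 1): 21 + (-3) + 20 = 38
Optimal value attained by: σ = (1, 3, 2).
Answer: det⊕(G) = 60; verdict: SINGULAR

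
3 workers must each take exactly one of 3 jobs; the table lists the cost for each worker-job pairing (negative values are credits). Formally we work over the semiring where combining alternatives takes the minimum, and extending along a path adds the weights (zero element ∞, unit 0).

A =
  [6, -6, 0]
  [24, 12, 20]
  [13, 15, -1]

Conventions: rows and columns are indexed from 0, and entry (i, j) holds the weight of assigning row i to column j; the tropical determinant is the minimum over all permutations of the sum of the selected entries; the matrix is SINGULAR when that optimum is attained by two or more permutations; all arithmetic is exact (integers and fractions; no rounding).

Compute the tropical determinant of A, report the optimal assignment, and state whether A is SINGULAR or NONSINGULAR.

σ = (0, 1, 2): 6 + 12 + (-1) = 17
σ = (0, 2, 1): 6 + 20 + 15 = 41
σ = (1, 0, 2): (-6) + 24 + (-1) = 17
σ = (1, 2, 0): (-6) + 20 + 13 = 27
σ = (2, 0, 1): 0 + 24 + 15 = 39
σ = (2, 1, 0): 0 + 12 + 13 = 25
Optimal value attained by: σ = (0, 1, 2).
Answer: det⊕(A) = 17; verdict: SINGULAR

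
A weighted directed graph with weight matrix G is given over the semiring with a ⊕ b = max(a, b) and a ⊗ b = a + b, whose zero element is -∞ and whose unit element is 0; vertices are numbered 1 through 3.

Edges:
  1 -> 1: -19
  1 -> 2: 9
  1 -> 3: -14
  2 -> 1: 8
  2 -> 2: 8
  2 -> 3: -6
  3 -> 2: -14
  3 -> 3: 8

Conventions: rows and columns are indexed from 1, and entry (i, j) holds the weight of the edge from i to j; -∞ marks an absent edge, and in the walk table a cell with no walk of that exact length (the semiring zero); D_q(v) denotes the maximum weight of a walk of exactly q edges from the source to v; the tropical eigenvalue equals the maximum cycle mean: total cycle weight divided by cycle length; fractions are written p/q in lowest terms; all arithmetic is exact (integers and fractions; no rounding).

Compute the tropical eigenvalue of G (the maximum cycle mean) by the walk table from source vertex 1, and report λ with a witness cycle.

q=0: [0, -∞, -∞]
q=1: [-19, 9, -14]
q=2: [17, 17, 3]
q=3: [25, 26, 11]
Optimal cycle mean attained by: cycle 1->2->1, total 9 + 8, length 2.
Answer: λ = 17/2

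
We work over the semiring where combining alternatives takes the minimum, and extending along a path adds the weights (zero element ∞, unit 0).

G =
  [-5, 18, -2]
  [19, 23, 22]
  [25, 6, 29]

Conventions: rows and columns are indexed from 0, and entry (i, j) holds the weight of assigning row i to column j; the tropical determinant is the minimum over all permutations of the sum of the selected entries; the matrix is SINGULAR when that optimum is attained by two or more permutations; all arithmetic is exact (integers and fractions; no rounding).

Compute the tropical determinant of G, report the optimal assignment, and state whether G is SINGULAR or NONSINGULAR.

σ = (0, 1, 2): (-5) + 23 + 29 = 47
σ = (0, 2, 1): (-5) + 22 + 6 = 23
σ = (1, 0, 2): 18 + 19 + 29 = 66
σ = (1, 2, 0): 18 + 22 + 25 = 65
σ = (2, 0, 1): (-2) + 19 + 6 = 23
σ = (2, 1, 0): (-2) + 23 + 25 = 46
Optimal value attained by: σ = (0, 2, 1).
Answer: det⊕(G) = 23; verdict: SINGULAR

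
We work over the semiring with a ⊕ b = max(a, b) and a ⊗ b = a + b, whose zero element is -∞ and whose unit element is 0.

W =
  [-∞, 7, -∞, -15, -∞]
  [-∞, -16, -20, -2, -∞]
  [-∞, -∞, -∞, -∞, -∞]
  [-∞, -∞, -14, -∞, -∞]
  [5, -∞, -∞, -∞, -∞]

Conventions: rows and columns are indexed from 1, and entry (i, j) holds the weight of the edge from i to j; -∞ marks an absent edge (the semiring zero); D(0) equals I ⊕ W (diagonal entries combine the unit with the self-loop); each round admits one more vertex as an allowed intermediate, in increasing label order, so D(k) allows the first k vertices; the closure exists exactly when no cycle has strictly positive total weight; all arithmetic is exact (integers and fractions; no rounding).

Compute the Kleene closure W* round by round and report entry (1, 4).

D(0):
  [0, 7, -∞, -15, -∞]
  [-∞, 0, -20, -2, -∞]
  [-∞, -∞, 0, -∞, -∞]
  [-∞, -∞, -14, 0, -∞]
  [5, -∞, -∞, -∞, 0]
D(1):
  [0, 7, -∞, -15, -∞]
  [-∞, 0, -20, -2, -∞]
  [-∞, -∞, 0, -∞, -∞]
  [-∞, -∞, -14, 0, -∞]
  [5, 12, -∞, -10, 0]
D(2):
  [0, 7, -13, 5, -∞]
  [-∞, 0, -20, -2, -∞]
  [-∞, -∞, 0, -∞, -∞]
  [-∞, -∞, -14, 0, -∞]
  [5, 12, -8, 10, 0]
D(3):
  [0, 7, -13, 5, -∞]
  [-∞, 0, -20, -2, -∞]
  [-∞, -∞, 0, -∞, -∞]
  [-∞, -∞, -14, 0, -∞]
  [5, 12, -8, 10, 0]
D(4):
  [0, 7, -9, 5, -∞]
  [-∞, 0, -16, -2, -∞]
  [-∞, -∞, 0, -∞, -∞]
  [-∞, -∞, -14, 0, -∞]
  [5, 12, -4, 10, 0]
D(5):
  [0, 7, -9, 5, -∞]
  [-∞, 0, -16, -2, -∞]
  [-∞, -∞, 0, -∞, -∞]
  [-∞, -∞, -14, 0, -∞]
  [5, 12, -4, 10, 0]
Answer: W*[1][4] = 5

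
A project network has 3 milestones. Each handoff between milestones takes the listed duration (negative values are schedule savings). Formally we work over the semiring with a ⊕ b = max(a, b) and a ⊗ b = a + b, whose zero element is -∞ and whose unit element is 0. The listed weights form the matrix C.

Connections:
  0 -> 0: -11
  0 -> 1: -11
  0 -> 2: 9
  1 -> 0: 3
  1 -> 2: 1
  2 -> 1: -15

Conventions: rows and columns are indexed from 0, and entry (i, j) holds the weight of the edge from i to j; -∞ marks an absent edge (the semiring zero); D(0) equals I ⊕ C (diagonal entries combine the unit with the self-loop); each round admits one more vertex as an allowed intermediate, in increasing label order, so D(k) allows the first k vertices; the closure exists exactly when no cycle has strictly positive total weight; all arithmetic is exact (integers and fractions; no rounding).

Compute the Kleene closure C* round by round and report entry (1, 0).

D(0):
  [0, -11, 9]
  [3, 0, 1]
  [-∞, -15, 0]
D(1):
  [0, -11, 9]
  [3, 0, 12]
  [-∞, -15, 0]
D(2):
  [0, -11, 9]
  [3, 0, 12]
  [-12, -15, 0]
D(3):
  [0, -6, 9]
  [3, 0, 12]
  [-12, -15, 0]
Answer: C*[1][0] = 3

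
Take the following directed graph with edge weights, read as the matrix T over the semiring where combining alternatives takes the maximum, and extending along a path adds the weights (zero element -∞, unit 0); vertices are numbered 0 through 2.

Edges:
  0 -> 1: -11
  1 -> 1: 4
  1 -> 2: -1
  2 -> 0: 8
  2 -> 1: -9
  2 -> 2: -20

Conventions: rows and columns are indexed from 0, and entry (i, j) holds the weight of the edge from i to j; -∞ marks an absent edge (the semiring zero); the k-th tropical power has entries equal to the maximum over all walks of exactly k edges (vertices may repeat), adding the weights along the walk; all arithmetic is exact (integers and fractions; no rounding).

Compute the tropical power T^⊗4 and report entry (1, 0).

T^⊗2:
  [-∞, -7, -12]
  [7, 8, 3]
  [-12, -3, -10]
T^⊗3:
  [-4, -3, -8]
  [11, 12, 7]
  [-2, 1, -4]
T^⊗4:
  [0, 1, -4]
  [15, 16, 11]
  [4, 5, 0]
Key observation: the optimum is the walk 1->1->1->2->0, with weight 4 + 4 + (-1) + 8 = 15.
Optimal value attained by: walk 1->1->1->2->0.
Answer: (T^⊗4)[1][0] = 15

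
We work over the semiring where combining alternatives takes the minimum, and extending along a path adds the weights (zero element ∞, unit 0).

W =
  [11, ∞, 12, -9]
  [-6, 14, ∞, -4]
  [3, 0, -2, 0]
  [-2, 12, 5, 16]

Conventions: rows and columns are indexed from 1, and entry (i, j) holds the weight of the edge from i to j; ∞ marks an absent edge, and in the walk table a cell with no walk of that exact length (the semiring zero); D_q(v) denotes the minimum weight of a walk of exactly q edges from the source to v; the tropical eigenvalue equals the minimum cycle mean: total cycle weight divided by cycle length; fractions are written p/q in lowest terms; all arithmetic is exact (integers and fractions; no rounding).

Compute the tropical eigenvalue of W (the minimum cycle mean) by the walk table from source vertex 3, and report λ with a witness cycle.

q=0: [∞, ∞, 0, ∞]
q=1: [3, 0, -2, 0]
q=2: [-6, -2, -4, -6]
q=3: [-8, -4, -6, -15]
q=4: [-17, -6, -10, -17]
Optimal cycle mean attained by: cycle 1->4->1, total (-9) + (-2), length 2.
Answer: λ = -11/2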